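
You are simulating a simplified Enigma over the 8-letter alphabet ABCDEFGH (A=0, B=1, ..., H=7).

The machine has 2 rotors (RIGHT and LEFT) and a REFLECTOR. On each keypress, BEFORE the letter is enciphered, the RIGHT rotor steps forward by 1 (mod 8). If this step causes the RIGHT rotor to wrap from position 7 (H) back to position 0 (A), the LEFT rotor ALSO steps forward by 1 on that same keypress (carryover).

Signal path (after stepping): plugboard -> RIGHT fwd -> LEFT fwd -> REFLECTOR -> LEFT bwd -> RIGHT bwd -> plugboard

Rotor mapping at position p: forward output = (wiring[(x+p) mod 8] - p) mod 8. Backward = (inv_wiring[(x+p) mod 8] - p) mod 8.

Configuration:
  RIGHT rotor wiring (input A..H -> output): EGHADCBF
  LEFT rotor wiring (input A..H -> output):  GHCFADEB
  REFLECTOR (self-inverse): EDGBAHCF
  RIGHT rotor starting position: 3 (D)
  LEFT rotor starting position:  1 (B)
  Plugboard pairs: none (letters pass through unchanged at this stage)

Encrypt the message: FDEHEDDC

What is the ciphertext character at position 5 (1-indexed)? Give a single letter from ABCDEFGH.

Char 1 ('F'): step: R->4, L=1; F->plug->F->R->C->L->E->refl->A->L'->G->R'->B->plug->B
Char 2 ('D'): step: R->5, L=1; D->plug->D->R->H->L->F->refl->H->L'->D->R'->G->plug->G
Char 3 ('E'): step: R->6, L=1; E->plug->E->R->B->L->B->refl->D->L'->F->R'->G->plug->G
Char 4 ('H'): step: R->7, L=1; H->plug->H->R->C->L->E->refl->A->L'->G->R'->A->plug->A
Char 5 ('E'): step: R->0, L->2 (L advanced); E->plug->E->R->D->L->B->refl->D->L'->B->R'->G->plug->G

G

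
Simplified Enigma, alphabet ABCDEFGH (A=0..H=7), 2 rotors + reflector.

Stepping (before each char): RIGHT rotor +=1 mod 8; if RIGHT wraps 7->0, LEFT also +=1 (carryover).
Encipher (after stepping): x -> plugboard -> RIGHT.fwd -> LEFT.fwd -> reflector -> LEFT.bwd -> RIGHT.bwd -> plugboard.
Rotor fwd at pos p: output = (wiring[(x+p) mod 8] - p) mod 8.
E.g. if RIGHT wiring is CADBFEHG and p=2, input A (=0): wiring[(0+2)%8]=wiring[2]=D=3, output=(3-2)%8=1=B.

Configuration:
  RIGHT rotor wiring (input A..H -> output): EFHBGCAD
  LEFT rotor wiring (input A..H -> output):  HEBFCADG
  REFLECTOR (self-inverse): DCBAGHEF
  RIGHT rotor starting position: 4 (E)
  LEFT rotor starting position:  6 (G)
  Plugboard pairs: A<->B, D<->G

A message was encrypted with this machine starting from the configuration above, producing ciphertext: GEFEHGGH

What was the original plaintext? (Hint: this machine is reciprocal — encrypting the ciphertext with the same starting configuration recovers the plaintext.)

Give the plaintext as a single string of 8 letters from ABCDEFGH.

Answer: FHEHADFF

Derivation:
Char 1 ('G'): step: R->5, L=6; G->plug->D->R->H->L->C->refl->B->L'->C->R'->F->plug->F
Char 2 ('E'): step: R->6, L=6; E->plug->E->R->B->L->A->refl->D->L'->E->R'->H->plug->H
Char 3 ('F'): step: R->7, L=6; F->plug->F->R->H->L->C->refl->B->L'->C->R'->E->plug->E
Char 4 ('E'): step: R->0, L->7 (L advanced); E->plug->E->R->G->L->B->refl->C->L'->D->R'->H->plug->H
Char 5 ('H'): step: R->1, L=7; H->plug->H->R->D->L->C->refl->B->L'->G->R'->B->plug->A
Char 6 ('G'): step: R->2, L=7; G->plug->D->R->A->L->H->refl->F->L'->C->R'->G->plug->D
Char 7 ('G'): step: R->3, L=7; G->plug->D->R->F->L->D->refl->A->L'->B->R'->F->plug->F
Char 8 ('H'): step: R->4, L=7; H->plug->H->R->F->L->D->refl->A->L'->B->R'->F->plug->F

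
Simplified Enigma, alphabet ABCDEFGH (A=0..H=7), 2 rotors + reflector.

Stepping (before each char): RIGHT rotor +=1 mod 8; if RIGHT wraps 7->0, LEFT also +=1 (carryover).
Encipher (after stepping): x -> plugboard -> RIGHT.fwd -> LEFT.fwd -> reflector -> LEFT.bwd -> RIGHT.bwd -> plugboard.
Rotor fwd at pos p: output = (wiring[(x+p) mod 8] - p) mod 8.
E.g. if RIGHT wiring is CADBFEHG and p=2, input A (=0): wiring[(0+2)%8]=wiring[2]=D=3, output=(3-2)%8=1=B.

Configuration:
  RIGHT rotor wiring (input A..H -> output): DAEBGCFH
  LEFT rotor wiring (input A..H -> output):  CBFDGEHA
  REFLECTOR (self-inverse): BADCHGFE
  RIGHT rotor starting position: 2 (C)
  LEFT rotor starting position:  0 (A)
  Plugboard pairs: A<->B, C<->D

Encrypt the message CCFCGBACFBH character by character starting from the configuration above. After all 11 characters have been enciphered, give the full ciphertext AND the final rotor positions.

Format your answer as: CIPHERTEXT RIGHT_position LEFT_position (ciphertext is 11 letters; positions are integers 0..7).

Char 1 ('C'): step: R->3, L=0; C->plug->D->R->C->L->F->refl->G->L'->E->R'->E->plug->E
Char 2 ('C'): step: R->4, L=0; C->plug->D->R->D->L->D->refl->C->L'->A->R'->G->plug->G
Char 3 ('F'): step: R->5, L=0; F->plug->F->R->H->L->A->refl->B->L'->B->R'->H->plug->H
Char 4 ('C'): step: R->6, L=0; C->plug->D->R->C->L->F->refl->G->L'->E->R'->H->plug->H
Char 5 ('G'): step: R->7, L=0; G->plug->G->R->D->L->D->refl->C->L'->A->R'->A->plug->B
Char 6 ('B'): step: R->0, L->1 (L advanced); B->plug->A->R->D->L->F->refl->G->L'->F->R'->G->plug->G
Char 7 ('A'): step: R->1, L=1; A->plug->B->R->D->L->F->refl->G->L'->F->R'->D->plug->C
Char 8 ('C'): step: R->2, L=1; C->plug->D->R->A->L->A->refl->B->L'->H->R'->B->plug->A
Char 9 ('F'): step: R->3, L=1; F->plug->F->R->A->L->A->refl->B->L'->H->R'->C->plug->D
Char 10 ('B'): step: R->4, L=1; B->plug->A->R->C->L->C->refl->D->L'->E->R'->F->plug->F
Char 11 ('H'): step: R->5, L=1; H->plug->H->R->B->L->E->refl->H->L'->G->R'->D->plug->C
Final: ciphertext=EGHHBGCADFC, RIGHT=5, LEFT=1

Answer: EGHHBGCADFC 5 1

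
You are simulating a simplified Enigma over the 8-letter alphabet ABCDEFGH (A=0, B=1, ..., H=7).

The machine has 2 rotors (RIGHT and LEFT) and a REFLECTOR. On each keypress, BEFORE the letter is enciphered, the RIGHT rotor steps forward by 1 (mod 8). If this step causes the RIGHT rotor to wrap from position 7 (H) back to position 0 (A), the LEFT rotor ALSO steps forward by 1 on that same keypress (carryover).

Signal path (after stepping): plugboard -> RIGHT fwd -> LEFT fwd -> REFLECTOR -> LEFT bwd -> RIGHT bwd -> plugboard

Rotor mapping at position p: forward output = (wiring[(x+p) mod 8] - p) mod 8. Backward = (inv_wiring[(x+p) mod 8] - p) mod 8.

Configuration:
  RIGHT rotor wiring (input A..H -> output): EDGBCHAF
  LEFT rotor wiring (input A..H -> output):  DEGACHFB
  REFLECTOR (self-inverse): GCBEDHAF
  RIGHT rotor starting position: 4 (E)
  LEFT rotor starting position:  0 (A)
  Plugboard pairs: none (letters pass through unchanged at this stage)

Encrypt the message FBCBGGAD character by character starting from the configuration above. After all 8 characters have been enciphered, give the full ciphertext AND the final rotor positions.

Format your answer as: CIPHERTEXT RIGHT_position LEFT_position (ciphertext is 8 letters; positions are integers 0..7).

Answer: CGDFEHCG 4 1

Derivation:
Char 1 ('F'): step: R->5, L=0; F->plug->F->R->B->L->E->refl->D->L'->A->R'->C->plug->C
Char 2 ('B'): step: R->6, L=0; B->plug->B->R->H->L->B->refl->C->L'->E->R'->G->plug->G
Char 3 ('C'): step: R->7, L=0; C->plug->C->R->E->L->C->refl->B->L'->H->R'->D->plug->D
Char 4 ('B'): step: R->0, L->1 (L advanced); B->plug->B->R->D->L->B->refl->C->L'->H->R'->F->plug->F
Char 5 ('G'): step: R->1, L=1; G->plug->G->R->E->L->G->refl->A->L'->G->R'->E->plug->E
Char 6 ('G'): step: R->2, L=1; G->plug->G->R->C->L->H->refl->F->L'->B->R'->H->plug->H
Char 7 ('A'): step: R->3, L=1; A->plug->A->R->G->L->A->refl->G->L'->E->R'->C->plug->C
Char 8 ('D'): step: R->4, L=1; D->plug->D->R->B->L->F->refl->H->L'->C->R'->G->plug->G
Final: ciphertext=CGDFEHCG, RIGHT=4, LEFT=1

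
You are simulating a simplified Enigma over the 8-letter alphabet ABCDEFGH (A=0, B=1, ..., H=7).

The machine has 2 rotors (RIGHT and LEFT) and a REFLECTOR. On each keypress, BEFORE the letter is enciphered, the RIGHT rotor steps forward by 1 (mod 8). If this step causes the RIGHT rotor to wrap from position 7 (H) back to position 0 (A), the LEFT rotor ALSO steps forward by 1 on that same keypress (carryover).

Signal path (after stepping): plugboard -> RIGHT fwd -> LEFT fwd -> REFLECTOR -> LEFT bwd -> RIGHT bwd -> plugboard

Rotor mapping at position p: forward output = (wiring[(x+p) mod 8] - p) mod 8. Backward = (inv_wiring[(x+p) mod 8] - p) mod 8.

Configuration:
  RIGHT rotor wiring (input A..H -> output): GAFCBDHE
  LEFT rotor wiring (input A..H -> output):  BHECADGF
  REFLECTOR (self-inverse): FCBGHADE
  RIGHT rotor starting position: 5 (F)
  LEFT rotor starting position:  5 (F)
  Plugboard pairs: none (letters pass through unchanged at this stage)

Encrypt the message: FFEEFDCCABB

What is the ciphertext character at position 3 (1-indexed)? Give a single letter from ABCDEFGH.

Char 1 ('F'): step: R->6, L=5; F->plug->F->R->E->L->C->refl->B->L'->B->R'->A->plug->A
Char 2 ('F'): step: R->7, L=5; F->plug->F->R->C->L->A->refl->F->L'->G->R'->D->plug->D
Char 3 ('E'): step: R->0, L->6 (L advanced); E->plug->E->R->B->L->H->refl->E->L'->F->R'->C->plug->C

C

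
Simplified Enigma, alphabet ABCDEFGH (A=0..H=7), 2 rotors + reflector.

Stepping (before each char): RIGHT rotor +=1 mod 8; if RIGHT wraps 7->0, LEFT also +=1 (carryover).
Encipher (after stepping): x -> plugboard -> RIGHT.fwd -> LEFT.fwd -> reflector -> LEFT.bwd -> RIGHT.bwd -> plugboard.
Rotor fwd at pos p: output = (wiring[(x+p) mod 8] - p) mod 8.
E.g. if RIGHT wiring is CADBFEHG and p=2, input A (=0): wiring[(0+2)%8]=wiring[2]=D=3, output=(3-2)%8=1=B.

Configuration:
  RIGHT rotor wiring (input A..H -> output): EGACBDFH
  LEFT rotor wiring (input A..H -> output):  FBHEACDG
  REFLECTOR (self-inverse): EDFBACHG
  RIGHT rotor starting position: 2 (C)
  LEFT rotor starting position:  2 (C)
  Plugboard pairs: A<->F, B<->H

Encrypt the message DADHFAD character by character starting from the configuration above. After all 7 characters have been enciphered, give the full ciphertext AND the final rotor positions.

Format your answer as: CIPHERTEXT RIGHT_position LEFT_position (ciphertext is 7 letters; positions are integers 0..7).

Char 1 ('D'): step: R->3, L=2; D->plug->D->R->C->L->G->refl->H->L'->H->R'->A->plug->F
Char 2 ('A'): step: R->4, L=2; A->plug->F->R->C->L->G->refl->H->L'->H->R'->B->plug->H
Char 3 ('D'): step: R->5, L=2; D->plug->D->R->H->L->H->refl->G->L'->C->R'->C->plug->C
Char 4 ('H'): step: R->6, L=2; H->plug->B->R->B->L->C->refl->F->L'->A->R'->D->plug->D
Char 5 ('F'): step: R->7, L=2; F->plug->A->R->A->L->F->refl->C->L'->B->R'->D->plug->D
Char 6 ('A'): step: R->0, L->3 (L advanced); A->plug->F->R->D->L->A->refl->E->L'->H->R'->H->plug->B
Char 7 ('D'): step: R->1, L=3; D->plug->D->R->A->L->B->refl->D->L'->E->R'->F->plug->A
Final: ciphertext=FHCDDBA, RIGHT=1, LEFT=3

Answer: FHCDDBA 1 3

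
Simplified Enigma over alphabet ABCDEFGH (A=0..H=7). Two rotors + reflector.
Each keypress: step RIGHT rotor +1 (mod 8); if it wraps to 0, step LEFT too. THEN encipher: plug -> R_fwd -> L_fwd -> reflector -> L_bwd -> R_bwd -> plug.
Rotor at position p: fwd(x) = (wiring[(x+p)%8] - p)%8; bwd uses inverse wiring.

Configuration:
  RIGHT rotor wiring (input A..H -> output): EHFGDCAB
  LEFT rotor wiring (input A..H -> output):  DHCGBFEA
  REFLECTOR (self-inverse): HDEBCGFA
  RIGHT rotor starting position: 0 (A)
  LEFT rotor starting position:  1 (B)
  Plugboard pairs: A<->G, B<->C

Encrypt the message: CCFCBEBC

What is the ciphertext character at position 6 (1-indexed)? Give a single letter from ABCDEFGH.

Char 1 ('C'): step: R->1, L=1; C->plug->B->R->E->L->E->refl->C->L'->H->R'->F->plug->F
Char 2 ('C'): step: R->2, L=1; C->plug->B->R->E->L->E->refl->C->L'->H->R'->F->plug->F
Char 3 ('F'): step: R->3, L=1; F->plug->F->R->B->L->B->refl->D->L'->F->R'->D->plug->D
Char 4 ('C'): step: R->4, L=1; C->plug->B->R->G->L->H->refl->A->L'->D->R'->F->plug->F
Char 5 ('B'): step: R->5, L=1; B->plug->C->R->E->L->E->refl->C->L'->H->R'->D->plug->D
Char 6 ('E'): step: R->6, L=1; E->plug->E->R->H->L->C->refl->E->L'->E->R'->H->plug->H

H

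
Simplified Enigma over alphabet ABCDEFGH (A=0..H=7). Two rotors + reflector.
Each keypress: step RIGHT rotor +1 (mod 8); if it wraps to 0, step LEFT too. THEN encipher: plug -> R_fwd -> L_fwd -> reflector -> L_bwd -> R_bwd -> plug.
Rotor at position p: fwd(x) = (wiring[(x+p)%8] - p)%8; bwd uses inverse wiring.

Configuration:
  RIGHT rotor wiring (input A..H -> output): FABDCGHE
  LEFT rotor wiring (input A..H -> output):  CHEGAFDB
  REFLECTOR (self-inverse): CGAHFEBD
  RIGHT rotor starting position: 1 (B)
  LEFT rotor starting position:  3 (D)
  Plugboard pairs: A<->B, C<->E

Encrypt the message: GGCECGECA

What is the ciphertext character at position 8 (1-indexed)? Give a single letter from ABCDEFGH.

Char 1 ('G'): step: R->2, L=3; G->plug->G->R->D->L->A->refl->C->L'->C->R'->F->plug->F
Char 2 ('G'): step: R->3, L=3; G->plug->G->R->F->L->H->refl->D->L'->A->R'->A->plug->B
Char 3 ('C'): step: R->4, L=3; C->plug->E->R->B->L->F->refl->E->L'->G->R'->A->plug->B
Char 4 ('E'): step: R->5, L=3; E->plug->C->R->H->L->B->refl->G->L'->E->R'->F->plug->F
Char 5 ('C'): step: R->6, L=3; C->plug->E->R->D->L->A->refl->C->L'->C->R'->D->plug->D
Char 6 ('G'): step: R->7, L=3; G->plug->G->R->H->L->B->refl->G->L'->E->R'->E->plug->C
Char 7 ('E'): step: R->0, L->4 (L advanced); E->plug->C->R->B->L->B->refl->G->L'->E->R'->H->plug->H
Char 8 ('C'): step: R->1, L=4; C->plug->E->R->F->L->D->refl->H->L'->C->R'->C->plug->E

E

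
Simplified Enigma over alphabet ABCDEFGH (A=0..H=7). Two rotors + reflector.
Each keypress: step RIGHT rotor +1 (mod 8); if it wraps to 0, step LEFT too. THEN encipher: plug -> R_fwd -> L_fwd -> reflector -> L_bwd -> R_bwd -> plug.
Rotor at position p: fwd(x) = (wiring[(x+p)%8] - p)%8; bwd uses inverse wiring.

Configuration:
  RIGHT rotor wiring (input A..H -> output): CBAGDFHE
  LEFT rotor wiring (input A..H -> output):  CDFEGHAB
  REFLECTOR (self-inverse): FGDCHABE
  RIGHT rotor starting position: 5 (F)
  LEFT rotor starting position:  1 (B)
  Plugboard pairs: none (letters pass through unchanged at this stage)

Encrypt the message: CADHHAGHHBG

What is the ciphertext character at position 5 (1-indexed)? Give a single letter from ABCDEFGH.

Char 1 ('C'): step: R->6, L=1; C->plug->C->R->E->L->G->refl->B->L'->H->R'->H->plug->H
Char 2 ('A'): step: R->7, L=1; A->plug->A->R->F->L->H->refl->E->L'->B->R'->D->plug->D
Char 3 ('D'): step: R->0, L->2 (L advanced); D->plug->D->R->G->L->A->refl->F->L'->D->R'->E->plug->E
Char 4 ('H'): step: R->1, L=2; H->plug->H->R->B->L->C->refl->D->L'->A->R'->A->plug->A
Char 5 ('H'): step: R->2, L=2; H->plug->H->R->H->L->B->refl->G->L'->E->R'->B->plug->B

B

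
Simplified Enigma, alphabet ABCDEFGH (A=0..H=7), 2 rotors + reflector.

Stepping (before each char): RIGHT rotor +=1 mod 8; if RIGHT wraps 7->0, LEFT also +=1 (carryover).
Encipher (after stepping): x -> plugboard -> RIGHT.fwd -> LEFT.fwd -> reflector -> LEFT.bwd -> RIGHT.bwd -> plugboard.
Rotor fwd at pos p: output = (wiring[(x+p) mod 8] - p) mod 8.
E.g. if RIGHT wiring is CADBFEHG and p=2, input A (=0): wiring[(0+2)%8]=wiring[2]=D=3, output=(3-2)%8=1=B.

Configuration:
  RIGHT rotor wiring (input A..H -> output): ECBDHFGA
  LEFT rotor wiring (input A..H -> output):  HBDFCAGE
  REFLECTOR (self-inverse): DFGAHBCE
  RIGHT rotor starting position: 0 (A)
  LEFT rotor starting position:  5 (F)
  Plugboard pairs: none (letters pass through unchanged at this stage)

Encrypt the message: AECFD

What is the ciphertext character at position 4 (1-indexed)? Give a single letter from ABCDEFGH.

Char 1 ('A'): step: R->1, L=5; A->plug->A->R->B->L->B->refl->F->L'->H->R'->G->plug->G
Char 2 ('E'): step: R->2, L=5; E->plug->E->R->E->L->E->refl->H->L'->C->R'->G->plug->G
Char 3 ('C'): step: R->3, L=5; C->plug->C->R->C->L->H->refl->E->L'->E->R'->B->plug->B
Char 4 ('F'): step: R->4, L=5; F->plug->F->R->G->L->A->refl->D->L'->A->R'->E->plug->E

E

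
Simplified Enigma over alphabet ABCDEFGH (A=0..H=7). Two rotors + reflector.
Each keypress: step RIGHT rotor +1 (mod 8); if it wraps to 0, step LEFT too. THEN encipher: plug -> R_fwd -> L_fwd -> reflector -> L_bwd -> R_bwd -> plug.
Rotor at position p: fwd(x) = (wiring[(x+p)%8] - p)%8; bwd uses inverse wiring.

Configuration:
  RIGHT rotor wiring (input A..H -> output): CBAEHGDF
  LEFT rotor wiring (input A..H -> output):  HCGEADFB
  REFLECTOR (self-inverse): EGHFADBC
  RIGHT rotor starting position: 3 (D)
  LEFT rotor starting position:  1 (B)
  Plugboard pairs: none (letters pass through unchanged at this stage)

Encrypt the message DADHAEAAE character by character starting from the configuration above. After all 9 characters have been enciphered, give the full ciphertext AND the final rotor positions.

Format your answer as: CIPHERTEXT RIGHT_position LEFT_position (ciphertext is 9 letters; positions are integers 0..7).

Answer: BHCBGHDHG 4 2

Derivation:
Char 1 ('D'): step: R->4, L=1; D->plug->D->R->B->L->F->refl->D->L'->C->R'->B->plug->B
Char 2 ('A'): step: R->5, L=1; A->plug->A->R->B->L->F->refl->D->L'->C->R'->H->plug->H
Char 3 ('D'): step: R->6, L=1; D->plug->D->R->D->L->H->refl->C->L'->E->R'->C->plug->C
Char 4 ('H'): step: R->7, L=1; H->plug->H->R->E->L->C->refl->H->L'->D->R'->B->plug->B
Char 5 ('A'): step: R->0, L->2 (L advanced); A->plug->A->R->C->L->G->refl->B->L'->D->R'->G->plug->G
Char 6 ('E'): step: R->1, L=2; E->plug->E->R->F->L->H->refl->C->L'->B->R'->H->plug->H
Char 7 ('A'): step: R->2, L=2; A->plug->A->R->G->L->F->refl->D->L'->E->R'->D->plug->D
Char 8 ('A'): step: R->3, L=2; A->plug->A->R->B->L->C->refl->H->L'->F->R'->H->plug->H
Char 9 ('E'): step: R->4, L=2; E->plug->E->R->G->L->F->refl->D->L'->E->R'->G->plug->G
Final: ciphertext=BHCBGHDHG, RIGHT=4, LEFT=2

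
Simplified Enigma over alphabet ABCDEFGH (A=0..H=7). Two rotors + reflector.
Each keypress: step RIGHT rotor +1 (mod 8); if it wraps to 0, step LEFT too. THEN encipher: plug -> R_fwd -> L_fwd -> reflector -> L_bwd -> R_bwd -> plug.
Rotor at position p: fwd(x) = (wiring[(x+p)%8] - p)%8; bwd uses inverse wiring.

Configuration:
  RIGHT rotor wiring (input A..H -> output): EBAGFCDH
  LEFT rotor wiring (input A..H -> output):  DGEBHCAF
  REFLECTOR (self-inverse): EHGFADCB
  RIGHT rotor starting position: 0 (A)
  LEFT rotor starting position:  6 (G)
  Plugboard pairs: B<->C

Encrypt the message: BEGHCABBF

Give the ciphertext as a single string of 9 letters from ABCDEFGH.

Char 1 ('B'): step: R->1, L=6; B->plug->C->R->F->L->D->refl->F->L'->C->R'->F->plug->F
Char 2 ('E'): step: R->2, L=6; E->plug->E->R->B->L->H->refl->B->L'->G->R'->A->plug->A
Char 3 ('G'): step: R->3, L=6; G->plug->G->R->G->L->B->refl->H->L'->B->R'->F->plug->F
Char 4 ('H'): step: R->4, L=6; H->plug->H->R->C->L->F->refl->D->L'->F->R'->F->plug->F
Char 5 ('C'): step: R->5, L=6; C->plug->B->R->G->L->B->refl->H->L'->B->R'->G->plug->G
Char 6 ('A'): step: R->6, L=6; A->plug->A->R->F->L->D->refl->F->L'->C->R'->E->plug->E
Char 7 ('B'): step: R->7, L=6; B->plug->C->R->C->L->F->refl->D->L'->F->R'->B->plug->C
Char 8 ('B'): step: R->0, L->7 (L advanced); B->plug->C->R->A->L->G->refl->C->L'->E->R'->A->plug->A
Char 9 ('F'): step: R->1, L=7; F->plug->F->R->C->L->H->refl->B->L'->H->R'->B->plug->C

Answer: FAFFGECAC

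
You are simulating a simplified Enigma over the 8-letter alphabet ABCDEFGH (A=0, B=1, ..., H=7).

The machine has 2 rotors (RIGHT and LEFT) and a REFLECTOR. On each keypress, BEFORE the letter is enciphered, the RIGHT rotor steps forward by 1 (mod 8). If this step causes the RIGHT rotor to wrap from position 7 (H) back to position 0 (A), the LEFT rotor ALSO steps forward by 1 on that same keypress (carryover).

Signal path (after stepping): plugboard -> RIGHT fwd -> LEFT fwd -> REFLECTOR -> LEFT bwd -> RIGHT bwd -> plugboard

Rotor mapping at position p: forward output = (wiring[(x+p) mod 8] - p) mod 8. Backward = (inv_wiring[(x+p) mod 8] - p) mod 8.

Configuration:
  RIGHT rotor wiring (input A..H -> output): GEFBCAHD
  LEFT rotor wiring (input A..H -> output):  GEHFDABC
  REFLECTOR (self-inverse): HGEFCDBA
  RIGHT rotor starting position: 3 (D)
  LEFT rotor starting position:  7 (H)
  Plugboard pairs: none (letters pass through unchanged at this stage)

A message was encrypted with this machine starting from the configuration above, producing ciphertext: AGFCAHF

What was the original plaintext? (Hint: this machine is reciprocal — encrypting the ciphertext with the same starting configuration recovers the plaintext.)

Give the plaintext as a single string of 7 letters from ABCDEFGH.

Answer: BCABFGB

Derivation:
Char 1 ('A'): step: R->4, L=7; A->plug->A->R->G->L->B->refl->G->L'->E->R'->B->plug->B
Char 2 ('G'): step: R->5, L=7; G->plug->G->R->E->L->G->refl->B->L'->G->R'->C->plug->C
Char 3 ('F'): step: R->6, L=7; F->plug->F->R->D->L->A->refl->H->L'->B->R'->A->plug->A
Char 4 ('C'): step: R->7, L=7; C->plug->C->R->F->L->E->refl->C->L'->H->R'->B->plug->B
Char 5 ('A'): step: R->0, L->0 (L advanced); A->plug->A->R->G->L->B->refl->G->L'->A->R'->F->plug->F
Char 6 ('H'): step: R->1, L=0; H->plug->H->R->F->L->A->refl->H->L'->C->R'->G->plug->G
Char 7 ('F'): step: R->2, L=0; F->plug->F->R->B->L->E->refl->C->L'->H->R'->B->plug->B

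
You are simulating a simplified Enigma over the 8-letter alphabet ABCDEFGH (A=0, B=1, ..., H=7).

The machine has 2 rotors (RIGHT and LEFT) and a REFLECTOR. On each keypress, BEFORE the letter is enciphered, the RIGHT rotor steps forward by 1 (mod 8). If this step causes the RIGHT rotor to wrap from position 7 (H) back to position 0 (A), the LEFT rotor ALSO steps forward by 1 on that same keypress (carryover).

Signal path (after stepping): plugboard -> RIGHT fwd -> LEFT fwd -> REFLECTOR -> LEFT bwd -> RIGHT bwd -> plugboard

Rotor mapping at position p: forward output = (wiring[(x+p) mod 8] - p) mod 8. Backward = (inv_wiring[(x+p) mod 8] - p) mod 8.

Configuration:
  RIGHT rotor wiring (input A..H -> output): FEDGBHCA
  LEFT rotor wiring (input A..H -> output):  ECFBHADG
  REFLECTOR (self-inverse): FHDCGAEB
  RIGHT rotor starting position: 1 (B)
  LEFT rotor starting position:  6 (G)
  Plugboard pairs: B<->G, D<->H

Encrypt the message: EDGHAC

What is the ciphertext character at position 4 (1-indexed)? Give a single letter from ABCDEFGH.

Char 1 ('E'): step: R->2, L=6; E->plug->E->R->A->L->F->refl->A->L'->B->R'->A->plug->A
Char 2 ('D'): step: R->3, L=6; D->plug->H->R->A->L->F->refl->A->L'->B->R'->G->plug->B
Char 3 ('G'): step: R->4, L=6; G->plug->B->R->D->L->E->refl->G->L'->C->R'->H->plug->D
Char 4 ('H'): step: R->5, L=6; H->plug->D->R->A->L->F->refl->A->L'->B->R'->G->plug->B

B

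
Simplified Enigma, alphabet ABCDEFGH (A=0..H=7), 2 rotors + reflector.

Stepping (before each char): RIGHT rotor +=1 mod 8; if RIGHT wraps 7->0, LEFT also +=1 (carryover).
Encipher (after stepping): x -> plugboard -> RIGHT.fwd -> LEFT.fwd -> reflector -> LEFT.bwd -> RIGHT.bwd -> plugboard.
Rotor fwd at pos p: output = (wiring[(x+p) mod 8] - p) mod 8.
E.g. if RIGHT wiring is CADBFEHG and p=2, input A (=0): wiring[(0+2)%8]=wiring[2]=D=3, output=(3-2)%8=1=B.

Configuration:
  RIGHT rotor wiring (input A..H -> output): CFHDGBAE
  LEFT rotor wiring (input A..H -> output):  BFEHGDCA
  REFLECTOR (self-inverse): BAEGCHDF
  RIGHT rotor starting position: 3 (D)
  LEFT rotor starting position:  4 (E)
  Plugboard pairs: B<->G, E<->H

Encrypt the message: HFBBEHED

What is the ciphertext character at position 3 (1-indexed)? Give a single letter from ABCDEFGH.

Char 1 ('H'): step: R->4, L=4; H->plug->E->R->G->L->A->refl->B->L'->F->R'->B->plug->G
Char 2 ('F'): step: R->5, L=4; F->plug->F->R->C->L->G->refl->D->L'->H->R'->C->plug->C
Char 3 ('B'): step: R->6, L=4; B->plug->G->R->A->L->C->refl->E->L'->D->R'->H->plug->E

E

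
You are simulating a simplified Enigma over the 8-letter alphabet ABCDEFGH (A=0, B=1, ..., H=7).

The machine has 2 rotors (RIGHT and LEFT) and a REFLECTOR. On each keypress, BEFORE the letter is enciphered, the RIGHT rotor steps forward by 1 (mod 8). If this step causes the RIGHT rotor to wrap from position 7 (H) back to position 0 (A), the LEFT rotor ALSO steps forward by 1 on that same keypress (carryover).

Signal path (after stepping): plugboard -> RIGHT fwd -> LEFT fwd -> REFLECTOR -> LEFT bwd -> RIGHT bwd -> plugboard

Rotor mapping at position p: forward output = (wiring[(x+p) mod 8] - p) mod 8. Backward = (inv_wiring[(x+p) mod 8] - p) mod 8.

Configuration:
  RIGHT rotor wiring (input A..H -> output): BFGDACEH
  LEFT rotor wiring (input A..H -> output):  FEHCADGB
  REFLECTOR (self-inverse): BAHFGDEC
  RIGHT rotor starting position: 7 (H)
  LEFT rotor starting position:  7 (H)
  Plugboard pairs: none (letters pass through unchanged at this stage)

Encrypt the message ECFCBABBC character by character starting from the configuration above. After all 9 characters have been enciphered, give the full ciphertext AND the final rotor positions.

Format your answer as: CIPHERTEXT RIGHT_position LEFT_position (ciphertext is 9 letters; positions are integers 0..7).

Answer: BFDEFEAGF 0 1

Derivation:
Char 1 ('E'): step: R->0, L->0 (L advanced); E->plug->E->R->A->L->F->refl->D->L'->F->R'->B->plug->B
Char 2 ('C'): step: R->1, L=0; C->plug->C->R->C->L->H->refl->C->L'->D->R'->F->plug->F
Char 3 ('F'): step: R->2, L=0; F->plug->F->R->F->L->D->refl->F->L'->A->R'->D->plug->D
Char 4 ('C'): step: R->3, L=0; C->plug->C->R->H->L->B->refl->A->L'->E->R'->E->plug->E
Char 5 ('B'): step: R->4, L=0; B->plug->B->R->G->L->G->refl->E->L'->B->R'->F->plug->F
Char 6 ('A'): step: R->5, L=0; A->plug->A->R->F->L->D->refl->F->L'->A->R'->E->plug->E
Char 7 ('B'): step: R->6, L=0; B->plug->B->R->B->L->E->refl->G->L'->G->R'->A->plug->A
Char 8 ('B'): step: R->7, L=0; B->plug->B->R->C->L->H->refl->C->L'->D->R'->G->plug->G
Char 9 ('C'): step: R->0, L->1 (L advanced); C->plug->C->R->G->L->A->refl->B->L'->C->R'->F->plug->F
Final: ciphertext=BFDEFEAGF, RIGHT=0, LEFT=1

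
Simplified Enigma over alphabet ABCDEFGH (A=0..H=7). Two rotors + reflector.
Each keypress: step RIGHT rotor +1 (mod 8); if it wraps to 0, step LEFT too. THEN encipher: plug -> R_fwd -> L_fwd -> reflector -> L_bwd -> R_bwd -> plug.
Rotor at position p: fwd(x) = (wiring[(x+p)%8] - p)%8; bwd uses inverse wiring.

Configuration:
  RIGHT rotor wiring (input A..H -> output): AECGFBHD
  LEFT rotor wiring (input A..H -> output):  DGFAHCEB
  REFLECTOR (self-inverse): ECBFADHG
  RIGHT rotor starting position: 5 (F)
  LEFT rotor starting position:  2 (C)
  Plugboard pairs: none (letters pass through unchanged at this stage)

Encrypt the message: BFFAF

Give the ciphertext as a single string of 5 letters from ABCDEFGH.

Char 1 ('B'): step: R->6, L=2; B->plug->B->R->F->L->H->refl->G->L'->B->R'->A->plug->A
Char 2 ('F'): step: R->7, L=2; F->plug->F->R->G->L->B->refl->C->L'->E->R'->A->plug->A
Char 3 ('F'): step: R->0, L->3 (L advanced); F->plug->F->R->B->L->E->refl->A->L'->F->R'->E->plug->E
Char 4 ('A'): step: R->1, L=3; A->plug->A->R->D->L->B->refl->C->L'->H->R'->H->plug->H
Char 5 ('F'): step: R->2, L=3; F->plug->F->R->B->L->E->refl->A->L'->F->R'->E->plug->E

Answer: AAEHE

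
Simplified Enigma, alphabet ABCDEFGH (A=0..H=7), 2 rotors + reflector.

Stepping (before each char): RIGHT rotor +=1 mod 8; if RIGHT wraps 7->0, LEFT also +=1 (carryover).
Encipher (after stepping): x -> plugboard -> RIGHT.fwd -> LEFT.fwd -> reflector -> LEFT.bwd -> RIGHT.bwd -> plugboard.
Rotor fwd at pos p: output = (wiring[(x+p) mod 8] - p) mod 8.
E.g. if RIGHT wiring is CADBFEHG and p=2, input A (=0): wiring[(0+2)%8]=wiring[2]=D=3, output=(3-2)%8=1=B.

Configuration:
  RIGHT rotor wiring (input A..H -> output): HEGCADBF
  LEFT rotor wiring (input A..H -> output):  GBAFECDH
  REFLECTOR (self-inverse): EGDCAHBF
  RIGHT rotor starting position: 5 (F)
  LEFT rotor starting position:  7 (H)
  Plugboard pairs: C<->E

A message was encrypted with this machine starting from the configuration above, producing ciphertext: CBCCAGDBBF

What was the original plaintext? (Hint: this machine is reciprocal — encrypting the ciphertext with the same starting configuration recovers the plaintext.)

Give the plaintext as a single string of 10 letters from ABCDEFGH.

Answer: BDGGHEFDAB

Derivation:
Char 1 ('C'): step: R->6, L=7; C->plug->E->R->A->L->A->refl->E->L'->H->R'->B->plug->B
Char 2 ('B'): step: R->7, L=7; B->plug->B->R->A->L->A->refl->E->L'->H->R'->D->plug->D
Char 3 ('C'): step: R->0, L->0 (L advanced); C->plug->E->R->A->L->G->refl->B->L'->B->R'->G->plug->G
Char 4 ('C'): step: R->1, L=0; C->plug->E->R->C->L->A->refl->E->L'->E->R'->G->plug->G
Char 5 ('A'): step: R->2, L=0; A->plug->A->R->E->L->E->refl->A->L'->C->R'->H->plug->H
Char 6 ('G'): step: R->3, L=0; G->plug->G->R->B->L->B->refl->G->L'->A->R'->C->plug->E
Char 7 ('D'): step: R->4, L=0; D->plug->D->R->B->L->B->refl->G->L'->A->R'->F->plug->F
Char 8 ('B'): step: R->5, L=0; B->plug->B->R->E->L->E->refl->A->L'->C->R'->D->plug->D
Char 9 ('B'): step: R->6, L=0; B->plug->B->R->H->L->H->refl->F->L'->D->R'->A->plug->A
Char 10 ('F'): step: R->7, L=0; F->plug->F->R->B->L->B->refl->G->L'->A->R'->B->plug->B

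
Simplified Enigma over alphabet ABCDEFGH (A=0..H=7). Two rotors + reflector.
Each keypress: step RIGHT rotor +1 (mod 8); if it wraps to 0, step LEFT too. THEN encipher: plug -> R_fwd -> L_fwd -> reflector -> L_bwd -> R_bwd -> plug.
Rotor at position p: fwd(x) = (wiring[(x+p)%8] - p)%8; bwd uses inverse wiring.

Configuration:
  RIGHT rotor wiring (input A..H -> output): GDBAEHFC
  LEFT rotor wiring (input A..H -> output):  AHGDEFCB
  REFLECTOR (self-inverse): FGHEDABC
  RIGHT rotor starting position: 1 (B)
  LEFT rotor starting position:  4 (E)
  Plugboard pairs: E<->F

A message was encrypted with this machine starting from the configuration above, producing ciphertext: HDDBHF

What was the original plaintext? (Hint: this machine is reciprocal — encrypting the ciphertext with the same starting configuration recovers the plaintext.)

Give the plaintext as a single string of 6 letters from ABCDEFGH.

Char 1 ('H'): step: R->2, L=4; H->plug->H->R->B->L->B->refl->G->L'->C->R'->C->plug->C
Char 2 ('D'): step: R->3, L=4; D->plug->D->R->C->L->G->refl->B->L'->B->R'->B->plug->B
Char 3 ('D'): step: R->4, L=4; D->plug->D->R->G->L->C->refl->H->L'->H->R'->F->plug->E
Char 4 ('B'): step: R->5, L=4; B->plug->B->R->A->L->A->refl->F->L'->D->R'->G->plug->G
Char 5 ('H'): step: R->6, L=4; H->plug->H->R->B->L->B->refl->G->L'->C->R'->F->plug->E
Char 6 ('F'): step: R->7, L=4; F->plug->E->R->B->L->B->refl->G->L'->C->R'->D->plug->D

Answer: CBEGED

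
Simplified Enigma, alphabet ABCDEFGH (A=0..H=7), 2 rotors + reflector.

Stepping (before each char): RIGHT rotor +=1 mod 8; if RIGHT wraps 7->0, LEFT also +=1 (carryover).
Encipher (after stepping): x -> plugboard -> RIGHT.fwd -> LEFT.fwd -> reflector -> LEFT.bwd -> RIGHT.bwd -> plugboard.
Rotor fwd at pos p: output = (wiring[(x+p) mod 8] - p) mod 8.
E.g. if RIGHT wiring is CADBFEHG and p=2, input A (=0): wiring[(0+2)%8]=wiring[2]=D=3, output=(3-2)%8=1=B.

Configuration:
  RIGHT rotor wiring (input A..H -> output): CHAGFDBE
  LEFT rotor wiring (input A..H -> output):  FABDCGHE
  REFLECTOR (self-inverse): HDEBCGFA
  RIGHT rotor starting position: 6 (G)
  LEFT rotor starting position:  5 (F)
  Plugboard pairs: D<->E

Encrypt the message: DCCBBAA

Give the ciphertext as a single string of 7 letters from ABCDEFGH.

Char 1 ('D'): step: R->7, L=5; D->plug->E->R->H->L->F->refl->G->L'->G->R'->F->plug->F
Char 2 ('C'): step: R->0, L->6 (L advanced); C->plug->C->R->A->L->B->refl->D->L'->E->R'->H->plug->H
Char 3 ('C'): step: R->1, L=6; C->plug->C->R->F->L->F->refl->G->L'->B->R'->H->plug->H
Char 4 ('B'): step: R->2, L=6; B->plug->B->R->E->L->D->refl->B->L'->A->R'->G->plug->G
Char 5 ('B'): step: R->3, L=6; B->plug->B->R->C->L->H->refl->A->L'->H->R'->F->plug->F
Char 6 ('A'): step: R->4, L=6; A->plug->A->R->B->L->G->refl->F->L'->F->R'->C->plug->C
Char 7 ('A'): step: R->5, L=6; A->plug->A->R->G->L->E->refl->C->L'->D->R'->F->plug->F

Answer: FHHGFCF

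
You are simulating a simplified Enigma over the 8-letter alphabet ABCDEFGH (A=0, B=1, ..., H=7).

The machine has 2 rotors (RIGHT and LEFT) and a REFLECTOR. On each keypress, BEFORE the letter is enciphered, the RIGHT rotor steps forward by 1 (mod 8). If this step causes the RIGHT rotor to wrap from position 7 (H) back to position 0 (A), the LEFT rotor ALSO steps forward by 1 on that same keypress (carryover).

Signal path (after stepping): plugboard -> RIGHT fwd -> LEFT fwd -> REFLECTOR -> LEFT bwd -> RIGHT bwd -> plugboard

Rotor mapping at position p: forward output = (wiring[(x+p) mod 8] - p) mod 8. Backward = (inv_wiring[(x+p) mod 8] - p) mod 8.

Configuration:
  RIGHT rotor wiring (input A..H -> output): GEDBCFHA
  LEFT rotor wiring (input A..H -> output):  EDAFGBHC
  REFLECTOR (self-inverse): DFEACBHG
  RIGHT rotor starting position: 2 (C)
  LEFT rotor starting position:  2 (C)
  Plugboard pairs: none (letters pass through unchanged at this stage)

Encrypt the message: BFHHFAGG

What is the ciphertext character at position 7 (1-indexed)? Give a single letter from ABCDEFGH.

Char 1 ('B'): step: R->3, L=2; B->plug->B->R->H->L->B->refl->F->L'->E->R'->D->plug->D
Char 2 ('F'): step: R->4, L=2; F->plug->F->R->A->L->G->refl->H->L'->D->R'->C->plug->C
Char 3 ('H'): step: R->5, L=2; H->plug->H->R->F->L->A->refl->D->L'->B->R'->D->plug->D
Char 4 ('H'): step: R->6, L=2; H->plug->H->R->H->L->B->refl->F->L'->E->R'->G->plug->G
Char 5 ('F'): step: R->7, L=2; F->plug->F->R->D->L->H->refl->G->L'->A->R'->H->plug->H
Char 6 ('A'): step: R->0, L->3 (L advanced); A->plug->A->R->G->L->A->refl->D->L'->B->R'->D->plug->D
Char 7 ('G'): step: R->1, L=3; G->plug->G->R->H->L->F->refl->B->L'->F->R'->H->plug->H

H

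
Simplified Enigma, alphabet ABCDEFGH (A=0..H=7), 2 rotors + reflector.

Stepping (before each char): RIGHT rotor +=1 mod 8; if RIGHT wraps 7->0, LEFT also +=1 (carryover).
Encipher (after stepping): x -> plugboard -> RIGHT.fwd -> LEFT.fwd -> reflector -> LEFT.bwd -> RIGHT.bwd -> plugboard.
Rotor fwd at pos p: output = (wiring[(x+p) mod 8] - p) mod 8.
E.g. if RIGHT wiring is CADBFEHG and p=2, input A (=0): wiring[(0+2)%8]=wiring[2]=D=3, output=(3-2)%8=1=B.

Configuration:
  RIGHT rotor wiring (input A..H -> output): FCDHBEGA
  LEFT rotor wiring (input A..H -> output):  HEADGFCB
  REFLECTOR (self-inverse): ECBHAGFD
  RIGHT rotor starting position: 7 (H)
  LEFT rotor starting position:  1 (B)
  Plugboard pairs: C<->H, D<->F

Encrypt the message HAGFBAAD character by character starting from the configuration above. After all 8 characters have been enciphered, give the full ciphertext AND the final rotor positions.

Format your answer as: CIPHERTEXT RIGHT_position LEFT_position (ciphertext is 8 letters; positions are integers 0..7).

Answer: AGBEDBCF 7 2

Derivation:
Char 1 ('H'): step: R->0, L->2 (L advanced); H->plug->C->R->D->L->D->refl->H->L'->F->R'->A->plug->A
Char 2 ('A'): step: R->1, L=2; A->plug->A->R->B->L->B->refl->C->L'->H->R'->G->plug->G
Char 3 ('G'): step: R->2, L=2; G->plug->G->R->D->L->D->refl->H->L'->F->R'->B->plug->B
Char 4 ('F'): step: R->3, L=2; F->plug->D->R->D->L->D->refl->H->L'->F->R'->E->plug->E
Char 5 ('B'): step: R->4, L=2; B->plug->B->R->A->L->G->refl->F->L'->G->R'->F->plug->D
Char 6 ('A'): step: R->5, L=2; A->plug->A->R->H->L->C->refl->B->L'->B->R'->B->plug->B
Char 7 ('A'): step: R->6, L=2; A->plug->A->R->A->L->G->refl->F->L'->G->R'->H->plug->C
Char 8 ('D'): step: R->7, L=2; D->plug->F->R->C->L->E->refl->A->L'->E->R'->D->plug->F
Final: ciphertext=AGBEDBCF, RIGHT=7, LEFT=2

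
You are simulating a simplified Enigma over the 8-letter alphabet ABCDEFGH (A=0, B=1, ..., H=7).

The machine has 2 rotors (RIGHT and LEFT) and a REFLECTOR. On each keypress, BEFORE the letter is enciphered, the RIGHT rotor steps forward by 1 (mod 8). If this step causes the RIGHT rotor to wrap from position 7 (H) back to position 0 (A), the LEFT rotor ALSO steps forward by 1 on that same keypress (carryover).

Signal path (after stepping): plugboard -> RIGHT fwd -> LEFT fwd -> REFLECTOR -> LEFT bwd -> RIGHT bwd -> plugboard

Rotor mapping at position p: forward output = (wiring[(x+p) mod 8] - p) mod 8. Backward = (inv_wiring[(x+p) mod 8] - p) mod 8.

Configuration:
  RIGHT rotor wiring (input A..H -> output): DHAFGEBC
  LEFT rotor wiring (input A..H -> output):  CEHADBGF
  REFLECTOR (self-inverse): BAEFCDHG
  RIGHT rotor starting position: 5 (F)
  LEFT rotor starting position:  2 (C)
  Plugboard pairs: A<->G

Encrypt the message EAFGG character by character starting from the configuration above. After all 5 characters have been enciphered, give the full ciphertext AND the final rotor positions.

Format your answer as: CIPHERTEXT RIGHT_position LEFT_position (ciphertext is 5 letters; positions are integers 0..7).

Answer: HCBAA 2 3

Derivation:
Char 1 ('E'): step: R->6, L=2; E->plug->E->R->C->L->B->refl->A->L'->G->R'->H->plug->H
Char 2 ('A'): step: R->7, L=2; A->plug->G->R->F->L->D->refl->F->L'->A->R'->C->plug->C
Char 3 ('F'): step: R->0, L->3 (L advanced); F->plug->F->R->E->L->C->refl->E->L'->H->R'->B->plug->B
Char 4 ('G'): step: R->1, L=3; G->plug->A->R->G->L->B->refl->A->L'->B->R'->G->plug->A
Char 5 ('G'): step: R->2, L=3; G->plug->A->R->G->L->B->refl->A->L'->B->R'->G->plug->A
Final: ciphertext=HCBAA, RIGHT=2, LEFT=3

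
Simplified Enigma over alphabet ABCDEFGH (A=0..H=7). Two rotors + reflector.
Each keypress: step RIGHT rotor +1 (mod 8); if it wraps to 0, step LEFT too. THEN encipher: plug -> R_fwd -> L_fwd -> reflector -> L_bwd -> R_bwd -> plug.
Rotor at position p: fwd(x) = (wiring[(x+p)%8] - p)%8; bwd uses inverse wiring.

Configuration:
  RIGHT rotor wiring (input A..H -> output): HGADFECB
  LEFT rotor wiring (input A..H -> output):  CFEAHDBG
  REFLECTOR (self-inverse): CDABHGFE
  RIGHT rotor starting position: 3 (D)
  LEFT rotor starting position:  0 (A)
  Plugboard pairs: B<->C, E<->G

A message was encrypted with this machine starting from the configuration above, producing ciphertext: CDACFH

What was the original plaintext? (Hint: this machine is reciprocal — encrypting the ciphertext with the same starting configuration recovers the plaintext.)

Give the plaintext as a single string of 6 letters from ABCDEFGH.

Answer: GBGHGG

Derivation:
Char 1 ('C'): step: R->4, L=0; C->plug->B->R->A->L->C->refl->A->L'->D->R'->E->plug->G
Char 2 ('D'): step: R->5, L=0; D->plug->D->R->C->L->E->refl->H->L'->E->R'->C->plug->B
Char 3 ('A'): step: R->6, L=0; A->plug->A->R->E->L->H->refl->E->L'->C->R'->E->plug->G
Char 4 ('C'): step: R->7, L=0; C->plug->B->R->A->L->C->refl->A->L'->D->R'->H->plug->H
Char 5 ('F'): step: R->0, L->1 (L advanced); F->plug->F->R->E->L->C->refl->A->L'->F->R'->E->plug->G
Char 6 ('H'): step: R->1, L=1; H->plug->H->R->G->L->F->refl->G->L'->D->R'->E->plug->G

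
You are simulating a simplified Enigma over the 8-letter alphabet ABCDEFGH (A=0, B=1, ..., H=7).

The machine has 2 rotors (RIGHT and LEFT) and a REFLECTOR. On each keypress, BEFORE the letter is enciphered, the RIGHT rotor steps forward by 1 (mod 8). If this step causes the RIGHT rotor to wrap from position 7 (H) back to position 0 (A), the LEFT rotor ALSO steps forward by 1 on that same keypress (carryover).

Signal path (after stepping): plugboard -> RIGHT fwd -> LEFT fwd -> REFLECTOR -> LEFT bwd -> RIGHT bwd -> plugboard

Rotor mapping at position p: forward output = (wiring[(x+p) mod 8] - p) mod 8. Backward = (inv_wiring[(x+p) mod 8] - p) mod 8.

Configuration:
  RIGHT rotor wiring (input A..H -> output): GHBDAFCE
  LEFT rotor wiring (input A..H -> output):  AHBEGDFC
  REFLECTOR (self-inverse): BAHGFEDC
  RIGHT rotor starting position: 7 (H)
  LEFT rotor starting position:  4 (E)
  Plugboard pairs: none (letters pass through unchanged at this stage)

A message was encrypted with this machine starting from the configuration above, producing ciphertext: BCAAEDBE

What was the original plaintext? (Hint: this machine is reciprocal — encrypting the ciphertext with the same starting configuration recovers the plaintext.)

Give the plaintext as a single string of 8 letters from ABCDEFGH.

Char 1 ('B'): step: R->0, L->5 (L advanced); B->plug->B->R->H->L->B->refl->A->L'->B->R'->C->plug->C
Char 2 ('C'): step: R->1, L=5; C->plug->C->R->C->L->F->refl->E->L'->F->R'->H->plug->H
Char 3 ('A'): step: R->2, L=5; A->plug->A->R->H->L->B->refl->A->L'->B->R'->B->plug->B
Char 4 ('A'): step: R->3, L=5; A->plug->A->R->A->L->G->refl->D->L'->D->R'->F->plug->F
Char 5 ('E'): step: R->4, L=5; E->plug->E->R->C->L->F->refl->E->L'->F->R'->G->plug->G
Char 6 ('D'): step: R->5, L=5; D->plug->D->R->B->L->A->refl->B->L'->H->R'->C->plug->C
Char 7 ('B'): step: R->6, L=5; B->plug->B->R->G->L->H->refl->C->L'->E->R'->A->plug->A
Char 8 ('E'): step: R->7, L=5; E->plug->E->R->E->L->C->refl->H->L'->G->R'->G->plug->G

Answer: CHBFGCAG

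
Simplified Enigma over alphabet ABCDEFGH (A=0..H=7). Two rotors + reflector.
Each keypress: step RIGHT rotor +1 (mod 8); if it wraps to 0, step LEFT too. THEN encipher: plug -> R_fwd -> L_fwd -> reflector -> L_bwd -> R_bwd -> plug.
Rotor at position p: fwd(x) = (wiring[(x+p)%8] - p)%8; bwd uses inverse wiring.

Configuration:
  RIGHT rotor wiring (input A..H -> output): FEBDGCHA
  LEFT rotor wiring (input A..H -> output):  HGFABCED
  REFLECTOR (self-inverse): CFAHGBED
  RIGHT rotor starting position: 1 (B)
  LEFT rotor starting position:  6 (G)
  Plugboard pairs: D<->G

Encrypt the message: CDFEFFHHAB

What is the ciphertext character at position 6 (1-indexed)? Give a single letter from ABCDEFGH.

Char 1 ('C'): step: R->2, L=6; C->plug->C->R->E->L->H->refl->D->L'->G->R'->F->plug->F
Char 2 ('D'): step: R->3, L=6; D->plug->G->R->B->L->F->refl->B->L'->C->R'->F->plug->F
Char 3 ('F'): step: R->4, L=6; F->plug->F->R->A->L->G->refl->E->L'->H->R'->H->plug->H
Char 4 ('E'): step: R->5, L=6; E->plug->E->R->H->L->E->refl->G->L'->A->R'->D->plug->G
Char 5 ('F'): step: R->6, L=6; F->plug->F->R->F->L->C->refl->A->L'->D->R'->E->plug->E
Char 6 ('F'): step: R->7, L=6; F->plug->F->R->H->L->E->refl->G->L'->A->R'->H->plug->H

H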